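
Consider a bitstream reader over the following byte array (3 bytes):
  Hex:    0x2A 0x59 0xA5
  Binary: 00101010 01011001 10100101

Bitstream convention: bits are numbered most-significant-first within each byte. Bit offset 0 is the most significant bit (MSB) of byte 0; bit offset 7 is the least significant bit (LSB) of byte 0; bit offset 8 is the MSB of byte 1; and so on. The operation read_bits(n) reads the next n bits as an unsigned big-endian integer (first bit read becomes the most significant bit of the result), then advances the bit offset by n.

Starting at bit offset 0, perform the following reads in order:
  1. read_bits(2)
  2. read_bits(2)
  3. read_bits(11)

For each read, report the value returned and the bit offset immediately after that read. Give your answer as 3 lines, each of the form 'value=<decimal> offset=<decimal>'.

Read 1: bits[0:2] width=2 -> value=0 (bin 00); offset now 2 = byte 0 bit 2; 22 bits remain
Read 2: bits[2:4] width=2 -> value=2 (bin 10); offset now 4 = byte 0 bit 4; 20 bits remain
Read 3: bits[4:15] width=11 -> value=1324 (bin 10100101100); offset now 15 = byte 1 bit 7; 9 bits remain

Answer: value=0 offset=2
value=2 offset=4
value=1324 offset=15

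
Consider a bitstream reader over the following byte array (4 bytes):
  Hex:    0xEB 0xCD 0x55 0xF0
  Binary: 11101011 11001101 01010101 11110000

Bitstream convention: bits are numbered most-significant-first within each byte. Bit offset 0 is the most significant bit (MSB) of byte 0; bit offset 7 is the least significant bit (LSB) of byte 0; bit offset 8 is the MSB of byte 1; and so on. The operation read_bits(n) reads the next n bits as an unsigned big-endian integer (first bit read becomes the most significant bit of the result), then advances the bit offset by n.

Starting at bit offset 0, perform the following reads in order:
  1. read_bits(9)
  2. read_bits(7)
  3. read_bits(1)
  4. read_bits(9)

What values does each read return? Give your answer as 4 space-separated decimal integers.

Answer: 471 77 0 343

Derivation:
Read 1: bits[0:9] width=9 -> value=471 (bin 111010111); offset now 9 = byte 1 bit 1; 23 bits remain
Read 2: bits[9:16] width=7 -> value=77 (bin 1001101); offset now 16 = byte 2 bit 0; 16 bits remain
Read 3: bits[16:17] width=1 -> value=0 (bin 0); offset now 17 = byte 2 bit 1; 15 bits remain
Read 4: bits[17:26] width=9 -> value=343 (bin 101010111); offset now 26 = byte 3 bit 2; 6 bits remain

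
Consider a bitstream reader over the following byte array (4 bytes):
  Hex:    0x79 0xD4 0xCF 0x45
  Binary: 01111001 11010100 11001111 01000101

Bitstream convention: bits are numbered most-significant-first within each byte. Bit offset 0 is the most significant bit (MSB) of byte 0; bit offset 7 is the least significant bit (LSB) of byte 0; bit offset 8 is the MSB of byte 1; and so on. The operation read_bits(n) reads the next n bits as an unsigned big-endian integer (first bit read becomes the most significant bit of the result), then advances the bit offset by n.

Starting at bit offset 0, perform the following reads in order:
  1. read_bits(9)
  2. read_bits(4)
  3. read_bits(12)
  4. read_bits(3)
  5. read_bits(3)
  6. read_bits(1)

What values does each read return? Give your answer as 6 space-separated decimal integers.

Read 1: bits[0:9] width=9 -> value=243 (bin 011110011); offset now 9 = byte 1 bit 1; 23 bits remain
Read 2: bits[9:13] width=4 -> value=10 (bin 1010); offset now 13 = byte 1 bit 5; 19 bits remain
Read 3: bits[13:25] width=12 -> value=2462 (bin 100110011110); offset now 25 = byte 3 bit 1; 7 bits remain
Read 4: bits[25:28] width=3 -> value=4 (bin 100); offset now 28 = byte 3 bit 4; 4 bits remain
Read 5: bits[28:31] width=3 -> value=2 (bin 010); offset now 31 = byte 3 bit 7; 1 bits remain
Read 6: bits[31:32] width=1 -> value=1 (bin 1); offset now 32 = byte 4 bit 0; 0 bits remain

Answer: 243 10 2462 4 2 1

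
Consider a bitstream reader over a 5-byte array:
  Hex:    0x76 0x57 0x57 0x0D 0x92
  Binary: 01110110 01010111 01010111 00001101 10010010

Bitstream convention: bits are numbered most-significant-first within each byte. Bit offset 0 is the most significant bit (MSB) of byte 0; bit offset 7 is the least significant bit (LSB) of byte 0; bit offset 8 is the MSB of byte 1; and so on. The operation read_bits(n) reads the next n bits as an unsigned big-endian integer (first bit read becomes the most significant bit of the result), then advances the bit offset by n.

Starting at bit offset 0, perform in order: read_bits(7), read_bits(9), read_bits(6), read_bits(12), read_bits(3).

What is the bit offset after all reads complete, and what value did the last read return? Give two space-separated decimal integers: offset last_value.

Answer: 37 2

Derivation:
Read 1: bits[0:7] width=7 -> value=59 (bin 0111011); offset now 7 = byte 0 bit 7; 33 bits remain
Read 2: bits[7:16] width=9 -> value=87 (bin 001010111); offset now 16 = byte 2 bit 0; 24 bits remain
Read 3: bits[16:22] width=6 -> value=21 (bin 010101); offset now 22 = byte 2 bit 6; 18 bits remain
Read 4: bits[22:34] width=12 -> value=3126 (bin 110000110110); offset now 34 = byte 4 bit 2; 6 bits remain
Read 5: bits[34:37] width=3 -> value=2 (bin 010); offset now 37 = byte 4 bit 5; 3 bits remain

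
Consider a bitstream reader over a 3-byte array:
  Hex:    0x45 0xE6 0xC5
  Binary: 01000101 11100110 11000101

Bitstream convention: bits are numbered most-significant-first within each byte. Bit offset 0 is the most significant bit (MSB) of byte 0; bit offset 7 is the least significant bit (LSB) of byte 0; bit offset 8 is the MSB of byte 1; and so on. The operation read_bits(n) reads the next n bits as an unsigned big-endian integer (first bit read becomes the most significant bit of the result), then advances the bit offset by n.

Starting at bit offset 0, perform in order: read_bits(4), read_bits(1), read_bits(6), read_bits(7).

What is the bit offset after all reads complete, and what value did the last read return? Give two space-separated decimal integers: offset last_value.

Answer: 18 27

Derivation:
Read 1: bits[0:4] width=4 -> value=4 (bin 0100); offset now 4 = byte 0 bit 4; 20 bits remain
Read 2: bits[4:5] width=1 -> value=0 (bin 0); offset now 5 = byte 0 bit 5; 19 bits remain
Read 3: bits[5:11] width=6 -> value=47 (bin 101111); offset now 11 = byte 1 bit 3; 13 bits remain
Read 4: bits[11:18] width=7 -> value=27 (bin 0011011); offset now 18 = byte 2 bit 2; 6 bits remain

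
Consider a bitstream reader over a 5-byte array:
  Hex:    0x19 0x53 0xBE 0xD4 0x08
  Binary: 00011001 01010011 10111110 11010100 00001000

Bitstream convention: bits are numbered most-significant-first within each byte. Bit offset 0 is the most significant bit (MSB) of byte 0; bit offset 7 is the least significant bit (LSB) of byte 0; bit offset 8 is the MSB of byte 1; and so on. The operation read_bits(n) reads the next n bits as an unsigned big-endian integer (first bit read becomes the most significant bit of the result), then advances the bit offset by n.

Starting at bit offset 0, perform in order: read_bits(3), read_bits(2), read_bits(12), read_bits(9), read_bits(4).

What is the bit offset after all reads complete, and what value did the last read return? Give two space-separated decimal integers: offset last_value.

Read 1: bits[0:3] width=3 -> value=0 (bin 000); offset now 3 = byte 0 bit 3; 37 bits remain
Read 2: bits[3:5] width=2 -> value=3 (bin 11); offset now 5 = byte 0 bit 5; 35 bits remain
Read 3: bits[5:17] width=12 -> value=679 (bin 001010100111); offset now 17 = byte 2 bit 1; 23 bits remain
Read 4: bits[17:26] width=9 -> value=251 (bin 011111011); offset now 26 = byte 3 bit 2; 14 bits remain
Read 5: bits[26:30] width=4 -> value=5 (bin 0101); offset now 30 = byte 3 bit 6; 10 bits remain

Answer: 30 5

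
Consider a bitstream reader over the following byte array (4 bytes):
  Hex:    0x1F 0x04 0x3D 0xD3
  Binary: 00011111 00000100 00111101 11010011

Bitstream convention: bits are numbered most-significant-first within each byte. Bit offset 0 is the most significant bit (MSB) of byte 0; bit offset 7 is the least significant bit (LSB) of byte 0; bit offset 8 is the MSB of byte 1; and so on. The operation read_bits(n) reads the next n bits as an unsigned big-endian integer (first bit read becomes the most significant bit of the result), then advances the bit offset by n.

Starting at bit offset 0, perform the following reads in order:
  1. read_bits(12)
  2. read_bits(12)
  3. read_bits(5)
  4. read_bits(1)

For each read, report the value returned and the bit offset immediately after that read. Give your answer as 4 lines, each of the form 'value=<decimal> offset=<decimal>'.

Read 1: bits[0:12] width=12 -> value=496 (bin 000111110000); offset now 12 = byte 1 bit 4; 20 bits remain
Read 2: bits[12:24] width=12 -> value=1085 (bin 010000111101); offset now 24 = byte 3 bit 0; 8 bits remain
Read 3: bits[24:29] width=5 -> value=26 (bin 11010); offset now 29 = byte 3 bit 5; 3 bits remain
Read 4: bits[29:30] width=1 -> value=0 (bin 0); offset now 30 = byte 3 bit 6; 2 bits remain

Answer: value=496 offset=12
value=1085 offset=24
value=26 offset=29
value=0 offset=30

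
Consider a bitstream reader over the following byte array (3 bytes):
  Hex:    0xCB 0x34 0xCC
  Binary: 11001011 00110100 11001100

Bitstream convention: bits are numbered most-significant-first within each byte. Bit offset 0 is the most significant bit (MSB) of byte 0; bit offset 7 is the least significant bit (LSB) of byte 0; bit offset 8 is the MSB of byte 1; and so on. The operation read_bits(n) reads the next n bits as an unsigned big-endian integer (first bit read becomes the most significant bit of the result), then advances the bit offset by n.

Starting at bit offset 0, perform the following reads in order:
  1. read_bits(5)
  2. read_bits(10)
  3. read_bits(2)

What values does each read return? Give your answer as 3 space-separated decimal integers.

Read 1: bits[0:5] width=5 -> value=25 (bin 11001); offset now 5 = byte 0 bit 5; 19 bits remain
Read 2: bits[5:15] width=10 -> value=410 (bin 0110011010); offset now 15 = byte 1 bit 7; 9 bits remain
Read 3: bits[15:17] width=2 -> value=1 (bin 01); offset now 17 = byte 2 bit 1; 7 bits remain

Answer: 25 410 1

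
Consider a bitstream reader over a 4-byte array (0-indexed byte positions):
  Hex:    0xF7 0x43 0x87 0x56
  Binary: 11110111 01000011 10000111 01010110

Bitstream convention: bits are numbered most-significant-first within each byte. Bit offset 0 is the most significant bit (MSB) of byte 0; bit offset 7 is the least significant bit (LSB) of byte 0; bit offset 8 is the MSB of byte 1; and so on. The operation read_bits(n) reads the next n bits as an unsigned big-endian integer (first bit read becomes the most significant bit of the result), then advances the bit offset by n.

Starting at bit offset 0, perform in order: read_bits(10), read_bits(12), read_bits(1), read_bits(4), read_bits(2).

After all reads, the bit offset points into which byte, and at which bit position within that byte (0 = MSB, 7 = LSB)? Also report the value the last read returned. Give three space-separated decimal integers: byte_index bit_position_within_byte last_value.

Answer: 3 5 2

Derivation:
Read 1: bits[0:10] width=10 -> value=989 (bin 1111011101); offset now 10 = byte 1 bit 2; 22 bits remain
Read 2: bits[10:22] width=12 -> value=225 (bin 000011100001); offset now 22 = byte 2 bit 6; 10 bits remain
Read 3: bits[22:23] width=1 -> value=1 (bin 1); offset now 23 = byte 2 bit 7; 9 bits remain
Read 4: bits[23:27] width=4 -> value=10 (bin 1010); offset now 27 = byte 3 bit 3; 5 bits remain
Read 5: bits[27:29] width=2 -> value=2 (bin 10); offset now 29 = byte 3 bit 5; 3 bits remain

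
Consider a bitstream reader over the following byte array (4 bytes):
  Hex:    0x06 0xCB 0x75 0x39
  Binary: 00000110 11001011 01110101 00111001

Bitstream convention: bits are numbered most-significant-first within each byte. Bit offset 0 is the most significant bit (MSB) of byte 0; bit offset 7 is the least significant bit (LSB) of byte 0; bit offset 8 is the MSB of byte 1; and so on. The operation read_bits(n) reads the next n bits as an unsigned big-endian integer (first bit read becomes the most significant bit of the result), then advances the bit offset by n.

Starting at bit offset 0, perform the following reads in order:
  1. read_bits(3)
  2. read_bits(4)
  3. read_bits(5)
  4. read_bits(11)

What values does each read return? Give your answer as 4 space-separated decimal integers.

Read 1: bits[0:3] width=3 -> value=0 (bin 000); offset now 3 = byte 0 bit 3; 29 bits remain
Read 2: bits[3:7] width=4 -> value=3 (bin 0011); offset now 7 = byte 0 bit 7; 25 bits remain
Read 3: bits[7:12] width=5 -> value=12 (bin 01100); offset now 12 = byte 1 bit 4; 20 bits remain
Read 4: bits[12:23] width=11 -> value=1466 (bin 10110111010); offset now 23 = byte 2 bit 7; 9 bits remain

Answer: 0 3 12 1466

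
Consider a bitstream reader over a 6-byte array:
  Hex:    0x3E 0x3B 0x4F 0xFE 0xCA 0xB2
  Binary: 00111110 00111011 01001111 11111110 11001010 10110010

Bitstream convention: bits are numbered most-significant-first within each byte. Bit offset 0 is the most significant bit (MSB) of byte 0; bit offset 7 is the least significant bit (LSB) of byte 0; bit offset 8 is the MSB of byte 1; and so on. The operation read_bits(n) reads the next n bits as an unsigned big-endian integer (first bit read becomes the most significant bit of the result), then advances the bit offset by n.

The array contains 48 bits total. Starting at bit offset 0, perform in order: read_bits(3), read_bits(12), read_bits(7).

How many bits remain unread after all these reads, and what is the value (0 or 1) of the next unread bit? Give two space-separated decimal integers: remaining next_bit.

Read 1: bits[0:3] width=3 -> value=1 (bin 001); offset now 3 = byte 0 bit 3; 45 bits remain
Read 2: bits[3:15] width=12 -> value=3869 (bin 111100011101); offset now 15 = byte 1 bit 7; 33 bits remain
Read 3: bits[15:22] width=7 -> value=83 (bin 1010011); offset now 22 = byte 2 bit 6; 26 bits remain

Answer: 26 1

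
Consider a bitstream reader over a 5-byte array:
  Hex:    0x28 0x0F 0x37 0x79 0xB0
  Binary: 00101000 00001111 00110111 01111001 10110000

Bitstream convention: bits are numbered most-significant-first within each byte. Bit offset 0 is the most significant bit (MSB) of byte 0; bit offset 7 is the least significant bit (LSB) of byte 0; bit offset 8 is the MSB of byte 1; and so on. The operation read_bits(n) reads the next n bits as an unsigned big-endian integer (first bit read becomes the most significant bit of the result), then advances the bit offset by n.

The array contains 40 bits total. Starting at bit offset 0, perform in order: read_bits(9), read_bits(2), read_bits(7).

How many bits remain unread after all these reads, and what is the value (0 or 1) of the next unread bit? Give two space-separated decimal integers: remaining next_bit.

Answer: 22 1

Derivation:
Read 1: bits[0:9] width=9 -> value=80 (bin 001010000); offset now 9 = byte 1 bit 1; 31 bits remain
Read 2: bits[9:11] width=2 -> value=0 (bin 00); offset now 11 = byte 1 bit 3; 29 bits remain
Read 3: bits[11:18] width=7 -> value=60 (bin 0111100); offset now 18 = byte 2 bit 2; 22 bits remain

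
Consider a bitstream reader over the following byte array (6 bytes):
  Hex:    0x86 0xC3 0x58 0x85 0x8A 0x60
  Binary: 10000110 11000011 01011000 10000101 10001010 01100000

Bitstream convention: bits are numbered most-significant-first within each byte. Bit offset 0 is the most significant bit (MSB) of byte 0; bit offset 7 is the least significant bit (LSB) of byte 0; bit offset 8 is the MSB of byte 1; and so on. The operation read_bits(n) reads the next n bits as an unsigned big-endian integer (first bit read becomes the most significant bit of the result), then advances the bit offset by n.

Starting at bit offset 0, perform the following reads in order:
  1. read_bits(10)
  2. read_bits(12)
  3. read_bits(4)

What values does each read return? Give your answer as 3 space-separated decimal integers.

Answer: 539 214 2

Derivation:
Read 1: bits[0:10] width=10 -> value=539 (bin 1000011011); offset now 10 = byte 1 bit 2; 38 bits remain
Read 2: bits[10:22] width=12 -> value=214 (bin 000011010110); offset now 22 = byte 2 bit 6; 26 bits remain
Read 3: bits[22:26] width=4 -> value=2 (bin 0010); offset now 26 = byte 3 bit 2; 22 bits remain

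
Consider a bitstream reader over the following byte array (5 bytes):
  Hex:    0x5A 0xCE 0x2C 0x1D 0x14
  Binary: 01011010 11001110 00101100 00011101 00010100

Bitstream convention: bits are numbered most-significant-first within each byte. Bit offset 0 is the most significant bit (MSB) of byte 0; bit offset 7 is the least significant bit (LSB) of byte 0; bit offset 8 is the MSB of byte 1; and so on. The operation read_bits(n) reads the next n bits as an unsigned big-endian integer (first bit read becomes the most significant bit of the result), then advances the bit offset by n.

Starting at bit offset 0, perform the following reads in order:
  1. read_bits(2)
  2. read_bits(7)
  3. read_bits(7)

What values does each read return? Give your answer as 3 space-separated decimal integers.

Answer: 1 53 78

Derivation:
Read 1: bits[0:2] width=2 -> value=1 (bin 01); offset now 2 = byte 0 bit 2; 38 bits remain
Read 2: bits[2:9] width=7 -> value=53 (bin 0110101); offset now 9 = byte 1 bit 1; 31 bits remain
Read 3: bits[9:16] width=7 -> value=78 (bin 1001110); offset now 16 = byte 2 bit 0; 24 bits remain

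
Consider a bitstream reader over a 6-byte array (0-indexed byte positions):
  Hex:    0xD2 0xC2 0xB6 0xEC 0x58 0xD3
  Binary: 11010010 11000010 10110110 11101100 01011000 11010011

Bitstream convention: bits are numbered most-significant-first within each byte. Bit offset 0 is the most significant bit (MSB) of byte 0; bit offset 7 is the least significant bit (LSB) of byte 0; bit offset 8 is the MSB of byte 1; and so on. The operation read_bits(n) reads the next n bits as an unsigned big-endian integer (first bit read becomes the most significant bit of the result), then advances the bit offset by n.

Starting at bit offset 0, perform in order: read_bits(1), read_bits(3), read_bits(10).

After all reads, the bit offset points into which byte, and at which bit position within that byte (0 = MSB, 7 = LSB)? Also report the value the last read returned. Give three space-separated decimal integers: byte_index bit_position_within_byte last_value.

Answer: 1 6 176

Derivation:
Read 1: bits[0:1] width=1 -> value=1 (bin 1); offset now 1 = byte 0 bit 1; 47 bits remain
Read 2: bits[1:4] width=3 -> value=5 (bin 101); offset now 4 = byte 0 bit 4; 44 bits remain
Read 3: bits[4:14] width=10 -> value=176 (bin 0010110000); offset now 14 = byte 1 bit 6; 34 bits remain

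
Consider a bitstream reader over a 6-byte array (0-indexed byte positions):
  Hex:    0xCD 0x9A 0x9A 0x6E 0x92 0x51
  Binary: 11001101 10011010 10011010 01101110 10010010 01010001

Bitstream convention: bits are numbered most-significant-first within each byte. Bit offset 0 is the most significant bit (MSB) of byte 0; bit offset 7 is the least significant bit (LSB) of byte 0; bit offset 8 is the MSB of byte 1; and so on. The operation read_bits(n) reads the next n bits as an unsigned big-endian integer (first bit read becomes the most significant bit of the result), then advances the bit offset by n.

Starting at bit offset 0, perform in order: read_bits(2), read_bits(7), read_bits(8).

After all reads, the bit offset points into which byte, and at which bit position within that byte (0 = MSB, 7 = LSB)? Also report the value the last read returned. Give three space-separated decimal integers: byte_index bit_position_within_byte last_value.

Read 1: bits[0:2] width=2 -> value=3 (bin 11); offset now 2 = byte 0 bit 2; 46 bits remain
Read 2: bits[2:9] width=7 -> value=27 (bin 0011011); offset now 9 = byte 1 bit 1; 39 bits remain
Read 3: bits[9:17] width=8 -> value=53 (bin 00110101); offset now 17 = byte 2 bit 1; 31 bits remain

Answer: 2 1 53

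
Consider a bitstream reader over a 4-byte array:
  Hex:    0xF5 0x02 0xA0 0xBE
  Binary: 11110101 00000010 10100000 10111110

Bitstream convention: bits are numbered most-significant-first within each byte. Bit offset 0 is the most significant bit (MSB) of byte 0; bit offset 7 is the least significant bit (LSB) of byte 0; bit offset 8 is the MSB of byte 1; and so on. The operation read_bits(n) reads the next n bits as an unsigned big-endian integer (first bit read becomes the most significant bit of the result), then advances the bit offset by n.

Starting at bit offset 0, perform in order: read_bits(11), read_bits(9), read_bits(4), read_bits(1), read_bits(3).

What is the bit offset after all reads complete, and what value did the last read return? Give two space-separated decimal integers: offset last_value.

Read 1: bits[0:11] width=11 -> value=1960 (bin 11110101000); offset now 11 = byte 1 bit 3; 21 bits remain
Read 2: bits[11:20] width=9 -> value=42 (bin 000101010); offset now 20 = byte 2 bit 4; 12 bits remain
Read 3: bits[20:24] width=4 -> value=0 (bin 0000); offset now 24 = byte 3 bit 0; 8 bits remain
Read 4: bits[24:25] width=1 -> value=1 (bin 1); offset now 25 = byte 3 bit 1; 7 bits remain
Read 5: bits[25:28] width=3 -> value=3 (bin 011); offset now 28 = byte 3 bit 4; 4 bits remain

Answer: 28 3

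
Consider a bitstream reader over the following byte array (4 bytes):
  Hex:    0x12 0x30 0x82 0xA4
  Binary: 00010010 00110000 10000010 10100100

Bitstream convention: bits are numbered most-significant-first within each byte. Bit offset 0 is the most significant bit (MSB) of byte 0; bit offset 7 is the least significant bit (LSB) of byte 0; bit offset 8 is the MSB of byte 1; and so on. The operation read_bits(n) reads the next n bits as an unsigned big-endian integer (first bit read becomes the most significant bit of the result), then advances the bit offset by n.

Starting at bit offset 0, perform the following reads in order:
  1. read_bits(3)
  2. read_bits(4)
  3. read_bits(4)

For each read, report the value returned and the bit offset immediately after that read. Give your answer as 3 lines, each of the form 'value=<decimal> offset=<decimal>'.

Read 1: bits[0:3] width=3 -> value=0 (bin 000); offset now 3 = byte 0 bit 3; 29 bits remain
Read 2: bits[3:7] width=4 -> value=9 (bin 1001); offset now 7 = byte 0 bit 7; 25 bits remain
Read 3: bits[7:11] width=4 -> value=1 (bin 0001); offset now 11 = byte 1 bit 3; 21 bits remain

Answer: value=0 offset=3
value=9 offset=7
value=1 offset=11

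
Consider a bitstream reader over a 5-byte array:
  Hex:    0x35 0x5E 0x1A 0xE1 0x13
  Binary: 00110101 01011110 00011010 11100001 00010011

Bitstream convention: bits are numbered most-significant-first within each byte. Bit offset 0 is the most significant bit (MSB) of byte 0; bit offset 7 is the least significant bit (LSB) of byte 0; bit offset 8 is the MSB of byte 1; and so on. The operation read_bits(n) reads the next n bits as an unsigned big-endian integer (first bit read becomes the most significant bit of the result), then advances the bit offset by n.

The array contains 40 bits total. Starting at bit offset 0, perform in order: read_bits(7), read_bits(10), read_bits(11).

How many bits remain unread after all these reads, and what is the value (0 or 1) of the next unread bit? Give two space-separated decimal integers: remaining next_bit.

Read 1: bits[0:7] width=7 -> value=26 (bin 0011010); offset now 7 = byte 0 bit 7; 33 bits remain
Read 2: bits[7:17] width=10 -> value=700 (bin 1010111100); offset now 17 = byte 2 bit 1; 23 bits remain
Read 3: bits[17:28] width=11 -> value=430 (bin 00110101110); offset now 28 = byte 3 bit 4; 12 bits remain

Answer: 12 0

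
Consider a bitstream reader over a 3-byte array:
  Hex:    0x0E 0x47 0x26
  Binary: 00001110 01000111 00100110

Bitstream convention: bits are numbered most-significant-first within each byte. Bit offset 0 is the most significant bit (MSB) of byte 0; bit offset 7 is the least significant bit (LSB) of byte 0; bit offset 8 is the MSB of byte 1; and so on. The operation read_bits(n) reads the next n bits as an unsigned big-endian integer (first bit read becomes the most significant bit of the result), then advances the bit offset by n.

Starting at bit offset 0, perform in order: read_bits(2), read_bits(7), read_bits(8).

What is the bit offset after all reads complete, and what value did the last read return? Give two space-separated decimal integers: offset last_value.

Read 1: bits[0:2] width=2 -> value=0 (bin 00); offset now 2 = byte 0 bit 2; 22 bits remain
Read 2: bits[2:9] width=7 -> value=28 (bin 0011100); offset now 9 = byte 1 bit 1; 15 bits remain
Read 3: bits[9:17] width=8 -> value=142 (bin 10001110); offset now 17 = byte 2 bit 1; 7 bits remain

Answer: 17 142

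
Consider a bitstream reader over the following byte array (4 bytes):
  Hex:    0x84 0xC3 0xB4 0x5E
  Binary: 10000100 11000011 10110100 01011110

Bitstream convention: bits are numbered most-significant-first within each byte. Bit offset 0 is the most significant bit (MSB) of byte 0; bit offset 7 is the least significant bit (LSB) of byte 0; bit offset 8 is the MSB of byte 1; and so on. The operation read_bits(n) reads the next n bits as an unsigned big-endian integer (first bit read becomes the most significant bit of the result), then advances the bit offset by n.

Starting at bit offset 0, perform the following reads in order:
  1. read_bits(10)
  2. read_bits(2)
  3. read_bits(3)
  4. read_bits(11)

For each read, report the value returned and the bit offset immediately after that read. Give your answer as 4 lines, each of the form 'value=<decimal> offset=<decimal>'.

Answer: value=531 offset=10
value=0 offset=12
value=1 offset=15
value=1745 offset=26

Derivation:
Read 1: bits[0:10] width=10 -> value=531 (bin 1000010011); offset now 10 = byte 1 bit 2; 22 bits remain
Read 2: bits[10:12] width=2 -> value=0 (bin 00); offset now 12 = byte 1 bit 4; 20 bits remain
Read 3: bits[12:15] width=3 -> value=1 (bin 001); offset now 15 = byte 1 bit 7; 17 bits remain
Read 4: bits[15:26] width=11 -> value=1745 (bin 11011010001); offset now 26 = byte 3 bit 2; 6 bits remain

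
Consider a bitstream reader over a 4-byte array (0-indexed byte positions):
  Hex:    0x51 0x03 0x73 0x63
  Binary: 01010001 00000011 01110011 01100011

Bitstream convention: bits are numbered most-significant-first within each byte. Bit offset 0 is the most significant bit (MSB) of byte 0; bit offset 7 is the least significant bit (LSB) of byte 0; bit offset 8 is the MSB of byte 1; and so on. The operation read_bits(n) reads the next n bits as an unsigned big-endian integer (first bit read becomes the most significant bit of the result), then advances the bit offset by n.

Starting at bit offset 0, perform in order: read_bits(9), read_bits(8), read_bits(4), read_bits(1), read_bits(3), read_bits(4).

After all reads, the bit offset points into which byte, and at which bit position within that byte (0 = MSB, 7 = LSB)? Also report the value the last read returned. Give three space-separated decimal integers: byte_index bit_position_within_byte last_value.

Read 1: bits[0:9] width=9 -> value=162 (bin 010100010); offset now 9 = byte 1 bit 1; 23 bits remain
Read 2: bits[9:17] width=8 -> value=6 (bin 00000110); offset now 17 = byte 2 bit 1; 15 bits remain
Read 3: bits[17:21] width=4 -> value=14 (bin 1110); offset now 21 = byte 2 bit 5; 11 bits remain
Read 4: bits[21:22] width=1 -> value=0 (bin 0); offset now 22 = byte 2 bit 6; 10 bits remain
Read 5: bits[22:25] width=3 -> value=6 (bin 110); offset now 25 = byte 3 bit 1; 7 bits remain
Read 6: bits[25:29] width=4 -> value=12 (bin 1100); offset now 29 = byte 3 bit 5; 3 bits remain

Answer: 3 5 12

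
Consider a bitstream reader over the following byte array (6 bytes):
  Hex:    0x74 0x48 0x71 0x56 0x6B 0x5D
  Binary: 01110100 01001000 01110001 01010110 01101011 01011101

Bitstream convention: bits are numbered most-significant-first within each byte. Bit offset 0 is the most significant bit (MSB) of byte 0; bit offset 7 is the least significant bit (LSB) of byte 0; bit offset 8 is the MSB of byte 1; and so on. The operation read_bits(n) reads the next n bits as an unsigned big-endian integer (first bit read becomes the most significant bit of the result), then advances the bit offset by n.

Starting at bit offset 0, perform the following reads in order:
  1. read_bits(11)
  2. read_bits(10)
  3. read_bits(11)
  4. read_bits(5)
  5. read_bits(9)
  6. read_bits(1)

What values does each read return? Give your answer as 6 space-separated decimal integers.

Read 1: bits[0:11] width=11 -> value=930 (bin 01110100010); offset now 11 = byte 1 bit 3; 37 bits remain
Read 2: bits[11:21] width=10 -> value=270 (bin 0100001110); offset now 21 = byte 2 bit 5; 27 bits remain
Read 3: bits[21:32] width=11 -> value=342 (bin 00101010110); offset now 32 = byte 4 bit 0; 16 bits remain
Read 4: bits[32:37] width=5 -> value=13 (bin 01101); offset now 37 = byte 4 bit 5; 11 bits remain
Read 5: bits[37:46] width=9 -> value=215 (bin 011010111); offset now 46 = byte 5 bit 6; 2 bits remain
Read 6: bits[46:47] width=1 -> value=0 (bin 0); offset now 47 = byte 5 bit 7; 1 bits remain

Answer: 930 270 342 13 215 0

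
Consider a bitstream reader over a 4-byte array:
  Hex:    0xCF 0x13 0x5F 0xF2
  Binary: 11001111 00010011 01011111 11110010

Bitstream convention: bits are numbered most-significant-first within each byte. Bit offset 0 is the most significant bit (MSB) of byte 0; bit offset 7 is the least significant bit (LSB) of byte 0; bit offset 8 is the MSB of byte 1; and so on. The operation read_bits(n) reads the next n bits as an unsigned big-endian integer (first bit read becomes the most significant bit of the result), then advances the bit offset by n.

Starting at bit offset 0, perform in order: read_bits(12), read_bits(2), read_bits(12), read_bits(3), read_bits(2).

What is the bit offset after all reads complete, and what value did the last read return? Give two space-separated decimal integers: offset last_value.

Read 1: bits[0:12] width=12 -> value=3313 (bin 110011110001); offset now 12 = byte 1 bit 4; 20 bits remain
Read 2: bits[12:14] width=2 -> value=0 (bin 00); offset now 14 = byte 1 bit 6; 18 bits remain
Read 3: bits[14:26] width=12 -> value=3455 (bin 110101111111); offset now 26 = byte 3 bit 2; 6 bits remain
Read 4: bits[26:29] width=3 -> value=6 (bin 110); offset now 29 = byte 3 bit 5; 3 bits remain
Read 5: bits[29:31] width=2 -> value=1 (bin 01); offset now 31 = byte 3 bit 7; 1 bits remain

Answer: 31 1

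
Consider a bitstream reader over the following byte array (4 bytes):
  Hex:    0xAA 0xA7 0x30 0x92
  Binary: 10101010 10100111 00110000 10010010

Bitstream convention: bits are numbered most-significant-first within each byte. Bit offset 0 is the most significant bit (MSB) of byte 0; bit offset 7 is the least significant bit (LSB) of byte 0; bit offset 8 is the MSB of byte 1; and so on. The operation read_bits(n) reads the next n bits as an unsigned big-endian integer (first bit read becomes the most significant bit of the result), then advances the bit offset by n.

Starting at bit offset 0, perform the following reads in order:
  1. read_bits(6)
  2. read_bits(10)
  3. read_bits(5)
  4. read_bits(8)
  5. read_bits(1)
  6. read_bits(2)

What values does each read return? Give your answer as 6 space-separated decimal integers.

Read 1: bits[0:6] width=6 -> value=42 (bin 101010); offset now 6 = byte 0 bit 6; 26 bits remain
Read 2: bits[6:16] width=10 -> value=679 (bin 1010100111); offset now 16 = byte 2 bit 0; 16 bits remain
Read 3: bits[16:21] width=5 -> value=6 (bin 00110); offset now 21 = byte 2 bit 5; 11 bits remain
Read 4: bits[21:29] width=8 -> value=18 (bin 00010010); offset now 29 = byte 3 bit 5; 3 bits remain
Read 5: bits[29:30] width=1 -> value=0 (bin 0); offset now 30 = byte 3 bit 6; 2 bits remain
Read 6: bits[30:32] width=2 -> value=2 (bin 10); offset now 32 = byte 4 bit 0; 0 bits remain

Answer: 42 679 6 18 0 2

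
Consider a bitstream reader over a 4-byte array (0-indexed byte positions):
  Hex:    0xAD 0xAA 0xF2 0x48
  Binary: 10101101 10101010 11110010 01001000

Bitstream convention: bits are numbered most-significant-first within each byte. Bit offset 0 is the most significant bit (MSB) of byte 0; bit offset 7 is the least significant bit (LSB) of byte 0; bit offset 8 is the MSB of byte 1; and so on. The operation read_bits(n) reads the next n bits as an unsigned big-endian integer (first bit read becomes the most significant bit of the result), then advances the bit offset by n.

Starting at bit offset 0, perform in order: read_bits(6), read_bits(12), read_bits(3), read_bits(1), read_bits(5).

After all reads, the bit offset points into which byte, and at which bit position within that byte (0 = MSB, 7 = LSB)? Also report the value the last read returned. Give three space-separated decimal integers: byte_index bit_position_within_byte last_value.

Answer: 3 3 18

Derivation:
Read 1: bits[0:6] width=6 -> value=43 (bin 101011); offset now 6 = byte 0 bit 6; 26 bits remain
Read 2: bits[6:18] width=12 -> value=1707 (bin 011010101011); offset now 18 = byte 2 bit 2; 14 bits remain
Read 3: bits[18:21] width=3 -> value=6 (bin 110); offset now 21 = byte 2 bit 5; 11 bits remain
Read 4: bits[21:22] width=1 -> value=0 (bin 0); offset now 22 = byte 2 bit 6; 10 bits remain
Read 5: bits[22:27] width=5 -> value=18 (bin 10010); offset now 27 = byte 3 bit 3; 5 bits remain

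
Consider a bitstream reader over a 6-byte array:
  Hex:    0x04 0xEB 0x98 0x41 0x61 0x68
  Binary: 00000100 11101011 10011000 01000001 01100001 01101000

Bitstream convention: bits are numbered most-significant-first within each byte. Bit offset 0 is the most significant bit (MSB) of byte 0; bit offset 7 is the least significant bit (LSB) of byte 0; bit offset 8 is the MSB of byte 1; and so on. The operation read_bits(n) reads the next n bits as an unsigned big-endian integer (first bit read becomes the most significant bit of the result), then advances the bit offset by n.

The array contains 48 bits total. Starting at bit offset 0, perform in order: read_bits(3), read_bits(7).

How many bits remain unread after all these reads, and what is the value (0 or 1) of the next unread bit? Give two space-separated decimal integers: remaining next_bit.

Answer: 38 1

Derivation:
Read 1: bits[0:3] width=3 -> value=0 (bin 000); offset now 3 = byte 0 bit 3; 45 bits remain
Read 2: bits[3:10] width=7 -> value=19 (bin 0010011); offset now 10 = byte 1 bit 2; 38 bits remain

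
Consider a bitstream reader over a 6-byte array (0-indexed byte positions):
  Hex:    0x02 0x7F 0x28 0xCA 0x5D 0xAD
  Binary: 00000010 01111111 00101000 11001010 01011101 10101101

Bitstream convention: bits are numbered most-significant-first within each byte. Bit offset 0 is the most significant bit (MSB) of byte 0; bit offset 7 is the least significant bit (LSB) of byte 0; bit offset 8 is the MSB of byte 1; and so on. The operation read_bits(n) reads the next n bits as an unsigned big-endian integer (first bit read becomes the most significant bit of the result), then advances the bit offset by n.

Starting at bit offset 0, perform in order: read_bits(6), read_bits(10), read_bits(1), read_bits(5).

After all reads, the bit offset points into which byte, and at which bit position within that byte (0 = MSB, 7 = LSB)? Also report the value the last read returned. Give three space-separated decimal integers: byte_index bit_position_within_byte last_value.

Answer: 2 6 10

Derivation:
Read 1: bits[0:6] width=6 -> value=0 (bin 000000); offset now 6 = byte 0 bit 6; 42 bits remain
Read 2: bits[6:16] width=10 -> value=639 (bin 1001111111); offset now 16 = byte 2 bit 0; 32 bits remain
Read 3: bits[16:17] width=1 -> value=0 (bin 0); offset now 17 = byte 2 bit 1; 31 bits remain
Read 4: bits[17:22] width=5 -> value=10 (bin 01010); offset now 22 = byte 2 bit 6; 26 bits remain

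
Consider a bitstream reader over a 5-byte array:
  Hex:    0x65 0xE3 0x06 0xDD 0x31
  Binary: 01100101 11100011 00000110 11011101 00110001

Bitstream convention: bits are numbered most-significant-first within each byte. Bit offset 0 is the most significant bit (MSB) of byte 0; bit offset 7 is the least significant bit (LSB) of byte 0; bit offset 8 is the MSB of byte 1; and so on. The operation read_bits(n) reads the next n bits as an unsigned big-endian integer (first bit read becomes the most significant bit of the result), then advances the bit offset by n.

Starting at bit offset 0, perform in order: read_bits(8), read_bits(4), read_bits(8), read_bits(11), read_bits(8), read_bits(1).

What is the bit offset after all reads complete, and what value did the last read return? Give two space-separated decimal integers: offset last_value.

Read 1: bits[0:8] width=8 -> value=101 (bin 01100101); offset now 8 = byte 1 bit 0; 32 bits remain
Read 2: bits[8:12] width=4 -> value=14 (bin 1110); offset now 12 = byte 1 bit 4; 28 bits remain
Read 3: bits[12:20] width=8 -> value=48 (bin 00110000); offset now 20 = byte 2 bit 4; 20 bits remain
Read 4: bits[20:31] width=11 -> value=878 (bin 01101101110); offset now 31 = byte 3 bit 7; 9 bits remain
Read 5: bits[31:39] width=8 -> value=152 (bin 10011000); offset now 39 = byte 4 bit 7; 1 bits remain
Read 6: bits[39:40] width=1 -> value=1 (bin 1); offset now 40 = byte 5 bit 0; 0 bits remain

Answer: 40 1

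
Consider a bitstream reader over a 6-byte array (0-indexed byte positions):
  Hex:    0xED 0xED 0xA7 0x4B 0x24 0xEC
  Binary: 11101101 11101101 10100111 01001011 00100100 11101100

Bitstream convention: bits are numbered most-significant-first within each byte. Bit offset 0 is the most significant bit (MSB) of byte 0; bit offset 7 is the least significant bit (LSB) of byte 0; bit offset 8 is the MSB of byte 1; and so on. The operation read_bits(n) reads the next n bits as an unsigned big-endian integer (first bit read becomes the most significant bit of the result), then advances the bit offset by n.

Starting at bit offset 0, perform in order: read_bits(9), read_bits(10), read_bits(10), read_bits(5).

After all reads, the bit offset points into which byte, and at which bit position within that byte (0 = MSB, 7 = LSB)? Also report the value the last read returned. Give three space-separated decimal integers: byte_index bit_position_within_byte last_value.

Answer: 4 2 12

Derivation:
Read 1: bits[0:9] width=9 -> value=475 (bin 111011011); offset now 9 = byte 1 bit 1; 39 bits remain
Read 2: bits[9:19] width=10 -> value=877 (bin 1101101101); offset now 19 = byte 2 bit 3; 29 bits remain
Read 3: bits[19:29] width=10 -> value=233 (bin 0011101001); offset now 29 = byte 3 bit 5; 19 bits remain
Read 4: bits[29:34] width=5 -> value=12 (bin 01100); offset now 34 = byte 4 bit 2; 14 bits remain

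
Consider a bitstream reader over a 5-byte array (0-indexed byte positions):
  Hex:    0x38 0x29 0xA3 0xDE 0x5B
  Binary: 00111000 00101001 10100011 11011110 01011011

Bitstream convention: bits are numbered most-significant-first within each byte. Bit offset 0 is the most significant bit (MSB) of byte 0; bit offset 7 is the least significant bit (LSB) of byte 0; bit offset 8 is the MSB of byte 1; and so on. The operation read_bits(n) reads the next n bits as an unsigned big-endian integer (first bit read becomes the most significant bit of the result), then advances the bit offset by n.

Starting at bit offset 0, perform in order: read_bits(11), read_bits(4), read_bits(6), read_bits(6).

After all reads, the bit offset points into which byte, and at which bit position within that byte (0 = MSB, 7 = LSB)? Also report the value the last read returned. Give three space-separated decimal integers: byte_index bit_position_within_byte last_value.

Answer: 3 3 30

Derivation:
Read 1: bits[0:11] width=11 -> value=449 (bin 00111000001); offset now 11 = byte 1 bit 3; 29 bits remain
Read 2: bits[11:15] width=4 -> value=4 (bin 0100); offset now 15 = byte 1 bit 7; 25 bits remain
Read 3: bits[15:21] width=6 -> value=52 (bin 110100); offset now 21 = byte 2 bit 5; 19 bits remain
Read 4: bits[21:27] width=6 -> value=30 (bin 011110); offset now 27 = byte 3 bit 3; 13 bits remain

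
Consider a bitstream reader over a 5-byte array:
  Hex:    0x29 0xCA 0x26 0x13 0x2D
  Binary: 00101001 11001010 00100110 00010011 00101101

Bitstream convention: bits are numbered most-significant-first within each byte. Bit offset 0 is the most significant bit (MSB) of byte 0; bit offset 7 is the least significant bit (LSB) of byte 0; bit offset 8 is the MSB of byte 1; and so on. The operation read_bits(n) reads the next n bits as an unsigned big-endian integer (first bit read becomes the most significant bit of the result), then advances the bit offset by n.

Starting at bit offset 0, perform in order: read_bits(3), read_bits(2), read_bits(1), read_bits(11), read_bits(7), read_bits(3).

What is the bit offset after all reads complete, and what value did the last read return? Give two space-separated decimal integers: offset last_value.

Answer: 27 0

Derivation:
Read 1: bits[0:3] width=3 -> value=1 (bin 001); offset now 3 = byte 0 bit 3; 37 bits remain
Read 2: bits[3:5] width=2 -> value=1 (bin 01); offset now 5 = byte 0 bit 5; 35 bits remain
Read 3: bits[5:6] width=1 -> value=0 (bin 0); offset now 6 = byte 0 bit 6; 34 bits remain
Read 4: bits[6:17] width=11 -> value=916 (bin 01110010100); offset now 17 = byte 2 bit 1; 23 bits remain
Read 5: bits[17:24] width=7 -> value=38 (bin 0100110); offset now 24 = byte 3 bit 0; 16 bits remain
Read 6: bits[24:27] width=3 -> value=0 (bin 000); offset now 27 = byte 3 bit 3; 13 bits remain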